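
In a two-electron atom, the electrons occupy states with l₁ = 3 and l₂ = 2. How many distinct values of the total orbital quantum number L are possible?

5

L runs from |3 − 2| = 1 to 3 + 2 = 5.
Allowed values: L = 1, 2, 3, 4, 5.
That is 5 values.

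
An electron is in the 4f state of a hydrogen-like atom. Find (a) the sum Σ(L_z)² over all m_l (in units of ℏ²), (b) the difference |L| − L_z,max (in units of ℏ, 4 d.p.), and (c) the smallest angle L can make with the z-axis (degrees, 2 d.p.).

Σ(L_z)² = 28 ℏ²; |L|−L_z,max ≈ 0.4641ℏ; θ_min ≈ 30.00°

For 4f, l = 3.
Σ m_l² = 28, so Σ(L_z)² = 28 ℏ².
|L| − L_z,max = (2√3 − 3)ℏ ≈ 0.4641ℏ.
cos θ_min = 3/√12, so θ_min ≈ 30.00°.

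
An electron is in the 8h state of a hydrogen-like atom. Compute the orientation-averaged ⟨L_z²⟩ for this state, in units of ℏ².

⟨L_z²⟩ = 10 ℏ²

For 8h, l = 5.
m_l runs from −5 to 5, i.e. {-5, -4, -3, -2, -1, 0, 1, 2, 3, 4, 5}.
Average of L_z² over 11 states: 110/11 ℏ² = 10 ℏ².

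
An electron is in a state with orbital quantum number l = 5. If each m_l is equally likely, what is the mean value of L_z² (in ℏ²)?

⟨L_z²⟩ = 10 ℏ²

m_l runs from −5 to 5, i.e. {-5, -4, -3, -2, -1, 0, 1, 2, 3, 4, 5}.
⟨L_z²⟩ = ℏ²·l(l+1)/3 = 10ℏ².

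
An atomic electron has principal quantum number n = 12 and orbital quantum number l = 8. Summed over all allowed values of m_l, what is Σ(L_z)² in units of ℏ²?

Σ(L_z)² = 408 ℏ²

m_l ∈ {-8, -7, -6, -5, -4, -3, -2, -1, 0, 1, 2, 3, 4, 5, 6, 7, 8}.
Σ m_l² = 2·(1 + 4 + 9 + 16 + 25 + 36 + 49 + 64) = 408.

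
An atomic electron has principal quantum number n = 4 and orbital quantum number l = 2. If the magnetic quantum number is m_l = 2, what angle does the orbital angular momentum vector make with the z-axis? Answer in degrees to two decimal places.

|L| = √(l(l+1)) ℏ = √6 ℏ.
L_z = m_l ℏ = 2ℏ.
cos θ = L_z/|L| = 2/√6, so θ ≈ 35.26°.

θ ≈ 35.26°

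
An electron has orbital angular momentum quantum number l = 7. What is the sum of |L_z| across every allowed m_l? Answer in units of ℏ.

m_l runs from −7 to 7, i.e. {-7, -6, -5, -4, -3, -2, -1, 0, 1, 2, 3, 4, 5, 6, 7}.
Σ|m_l| = l(l+1) = 56.

Σ|L_z| = 56 ℏ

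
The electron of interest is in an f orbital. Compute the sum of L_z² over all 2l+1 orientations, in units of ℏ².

An f state has l = 3.
m_l runs from −3 to 3, i.e. {-3, -2, -1, 0, 1, 2, 3}.
Σ m_l² = l(l+1)(2l+1)/3 = 3·4·7/3 = 28.

Σ(L_z)² = 28 ℏ²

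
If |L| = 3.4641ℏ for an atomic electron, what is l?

l = 3

(|L|/ℏ)² = l(l+1) = 12.
Solving: l = 3.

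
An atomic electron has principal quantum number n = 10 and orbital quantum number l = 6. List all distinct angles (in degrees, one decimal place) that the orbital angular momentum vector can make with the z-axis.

θ ∈ {22.2°, 39.5°, 51.9°, 62.4°, 72.0°, 81.1°, 90.0°, 98.9°, 108.0°, 117.6°, 128.1°, 140.5°, 157.8°}

|L| = √(l(l+1)) ℏ = √42 ℏ.
cos θ = m_l/√42 for each m_l ∈ {-6, -5, -4, -3, -2, -1, 0, 1, 2, 3, 4, 5, 6}.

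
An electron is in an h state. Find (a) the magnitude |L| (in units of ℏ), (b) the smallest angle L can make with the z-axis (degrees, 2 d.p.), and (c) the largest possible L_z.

An h state has l = 5.
|L| = ℏ√(5·6) = √30 ℏ ≈ 5.477ℏ.
cos θ_min = 5/√30, so θ_min ≈ 24.09°.
L_z,max = lℏ = 5ℏ.

|L| = √30 ℏ ≈ 5.477ℏ; θ_min ≈ 24.09°; L_z,max = 5ℏ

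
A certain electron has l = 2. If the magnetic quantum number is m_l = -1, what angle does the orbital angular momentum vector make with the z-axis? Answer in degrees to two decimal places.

|L|² = l(l+1)ℏ² = 6ℏ², so |L| = √6 ℏ.
L_z = m_l ℏ = −1ℏ.
cos θ = L_z/|L| = -1/√6, so θ ≈ 114.09°.

θ ≈ 114.09°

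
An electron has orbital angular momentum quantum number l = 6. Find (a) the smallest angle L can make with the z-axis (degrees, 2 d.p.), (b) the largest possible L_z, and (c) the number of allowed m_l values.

θ_min ≈ 22.21°; L_z,max = 6ℏ; 13 values

cos θ_min = 6/√42, so θ_min ≈ 22.21°.
L_z,max = lℏ = 6ℏ.
There are 2l+1 = 13 values of m_l.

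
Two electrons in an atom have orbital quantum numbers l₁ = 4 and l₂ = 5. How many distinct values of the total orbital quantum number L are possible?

9

L runs from |4 − 5| = 1 to 4 + 5 = 9.
So L can be 1, 2, 3, 4, 5, 6, 7, 8, 9.
That is 9 values.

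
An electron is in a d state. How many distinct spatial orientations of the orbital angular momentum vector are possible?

D corresponds to l = 2.
The number of m_l values is 2l + 1 = 2·2 + 1 = 5.

5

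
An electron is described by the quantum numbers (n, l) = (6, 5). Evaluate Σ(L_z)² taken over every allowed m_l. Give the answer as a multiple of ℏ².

m_l ∈ {-5, -4, -3, -2, -1, 0, 1, 2, 3, 4, 5}.
Σ m_l² = 2·(1 + 4 + 9 + 16 + 25) = 110.

Σ(L_z)² = 110 ℏ²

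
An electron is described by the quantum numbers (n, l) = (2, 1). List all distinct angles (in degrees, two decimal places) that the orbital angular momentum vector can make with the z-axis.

θ ∈ {45.00°, 90.00°, 135.00°}

|L|² = l(l+1)ℏ² = 2ℏ², so |L| = √2 ℏ.
cos θ = m_l/√2 for each m_l ∈ {-1, 0, 1}.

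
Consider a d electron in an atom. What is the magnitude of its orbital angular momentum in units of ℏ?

For a d orbital, l = 2.
|L| = ℏ√(l(l+1)) = ℏ√(2·3) = √6 ℏ

|L| = √6 ℏ ≈ 2.449ℏ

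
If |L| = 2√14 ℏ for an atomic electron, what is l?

l = 7

|L| = ℏ√(l(l+1)), so l(l+1) = 56.
l² + l − 56 = 0 ⇒ l = 7.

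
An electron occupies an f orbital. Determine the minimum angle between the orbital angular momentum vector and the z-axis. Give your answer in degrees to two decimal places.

The letter f corresponds to l = 3.
|L| = ℏ√(l(l+1)) = 2√3 ℏ.
The smallest angle corresponds to the largest L_z, i.e. m_l = l = 3, giving L_z = 3ℏ.
cos θ_min = 3/√12, so θ_min ≈ 30.00°.

θ_min ≈ 30.00°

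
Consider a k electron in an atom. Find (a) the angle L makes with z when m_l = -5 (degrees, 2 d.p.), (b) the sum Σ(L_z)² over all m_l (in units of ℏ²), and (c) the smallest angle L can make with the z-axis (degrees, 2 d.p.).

The letter k corresponds to l = 7.
For m_l = -5: cos θ = -5/√56, θ ≈ 131.92°.
Σ m_l² = 280, so Σ(L_z)² = 280 ℏ².
cos θ_min = 7/√56, so θ_min ≈ 20.70°.

θ(m_l=-5) ≈ 131.92°; Σ(L_z)² = 280 ℏ²; θ_min ≈ 20.70°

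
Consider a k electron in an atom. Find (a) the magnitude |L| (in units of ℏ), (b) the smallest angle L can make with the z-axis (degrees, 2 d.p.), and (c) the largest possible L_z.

The letter k corresponds to l = 7.
|L| = ℏ√(7·8) = 2√14 ℏ ≈ 7.483ℏ.
cos θ_min = 7/√56, so θ_min ≈ 20.70°.
L_z,max = lℏ = 7ℏ.

|L| = 2√14 ℏ ≈ 7.483ℏ; θ_min ≈ 20.70°; L_z,max = 7ℏ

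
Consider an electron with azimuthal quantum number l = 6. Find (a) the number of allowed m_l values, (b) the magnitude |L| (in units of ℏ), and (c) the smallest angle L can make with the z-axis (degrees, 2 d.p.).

There are 2l+1 = 13 values of m_l.
|L| = ℏ√(6·7) = √42 ℏ ≈ 6.481ℏ.
cos θ_min = 6/√42, so θ_min ≈ 22.21°.

13 values; |L| = √42 ℏ ≈ 6.481ℏ; θ_min ≈ 22.21°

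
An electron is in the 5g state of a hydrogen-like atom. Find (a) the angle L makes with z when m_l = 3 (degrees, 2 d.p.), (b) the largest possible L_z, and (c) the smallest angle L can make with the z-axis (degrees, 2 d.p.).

5g means n = 5, l = 4.
For m_l = 3: cos θ = 3/√20, θ ≈ 47.87°.
L_z,max = lℏ = 4ℏ.
cos θ_min = 4/√20, so θ_min ≈ 26.57°.

θ(m_l=3) ≈ 47.87°; L_z,max = 4ℏ; θ_min ≈ 26.57°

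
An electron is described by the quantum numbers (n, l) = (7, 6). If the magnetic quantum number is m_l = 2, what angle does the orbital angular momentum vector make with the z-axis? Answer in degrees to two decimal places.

|L|² = l(l+1)ℏ² = 42ℏ², so |L| = √42 ℏ.
L_z = m_l ℏ = 2ℏ.
cos θ = L_z/|L| = 2/√42, so θ ≈ 72.02°.

θ ≈ 72.02°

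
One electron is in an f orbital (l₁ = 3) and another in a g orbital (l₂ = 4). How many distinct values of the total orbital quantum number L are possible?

The total orbital quantum number L ranges from |l₁ − l₂| to l₁ + l₂ in integer steps.
L ∈ {1, 2, 3, 4, 5, 6, 7}.
That is 7 values.

7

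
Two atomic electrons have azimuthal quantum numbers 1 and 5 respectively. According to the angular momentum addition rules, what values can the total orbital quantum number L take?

Angular momentum addition gives L = |l₁ − l₂|, …, l₁ + l₂.
So L can be 4, 5, 6.

L = 4, 5, 6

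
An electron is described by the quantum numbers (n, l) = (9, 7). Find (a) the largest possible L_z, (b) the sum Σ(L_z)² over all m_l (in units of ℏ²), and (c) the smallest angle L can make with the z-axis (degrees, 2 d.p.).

L_z,max = 7ℏ; Σ(L_z)² = 280 ℏ²; θ_min ≈ 20.70°

L_z,max = lℏ = 7ℏ.
Σ m_l² = 280, so Σ(L_z)² = 280 ℏ².
cos θ_min = 7/√56, so θ_min ≈ 20.70°.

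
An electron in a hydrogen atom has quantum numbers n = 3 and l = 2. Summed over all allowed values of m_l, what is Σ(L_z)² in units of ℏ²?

Σ(L_z)² = 10 ℏ²

m_l runs from −2 to 2, i.e. {-2, -1, 0, 1, 2}.
Σ m_l² = 2·(1 + 4) = 10.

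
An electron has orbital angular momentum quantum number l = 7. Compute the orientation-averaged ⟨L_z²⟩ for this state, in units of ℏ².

⟨L_z²⟩ = 18.67 ℏ²

m_l runs from −7 to 7, i.e. {-7, -6, -5, -4, -3, -2, -1, 0, 1, 2, 3, 4, 5, 6, 7}.
Average of L_z² over 15 states: 280/15 ℏ² = 18.67 ℏ².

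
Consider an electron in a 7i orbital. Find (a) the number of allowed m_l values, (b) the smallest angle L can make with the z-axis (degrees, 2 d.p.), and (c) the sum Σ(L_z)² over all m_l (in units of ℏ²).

The 7i subshell has l = 6.
There are 2l+1 = 13 values of m_l.
cos θ_min = 6/√42, so θ_min ≈ 22.21°.
Σ m_l² = 182, so Σ(L_z)² = 182 ℏ².

13 values; θ_min ≈ 22.21°; Σ(L_z)² = 182 ℏ²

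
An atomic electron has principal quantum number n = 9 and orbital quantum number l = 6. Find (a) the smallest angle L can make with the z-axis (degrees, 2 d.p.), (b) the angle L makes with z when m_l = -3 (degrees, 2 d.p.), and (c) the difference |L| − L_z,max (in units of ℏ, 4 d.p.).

cos θ_min = 6/√42, so θ_min ≈ 22.21°.
For m_l = -3: cos θ = -3/√42, θ ≈ 117.58°.
|L| − L_z,max = (√42 − 6)ℏ ≈ 0.4807ℏ.

θ_min ≈ 22.21°; θ(m_l=-3) ≈ 117.58°; |L|−L_z,max ≈ 0.4807ℏ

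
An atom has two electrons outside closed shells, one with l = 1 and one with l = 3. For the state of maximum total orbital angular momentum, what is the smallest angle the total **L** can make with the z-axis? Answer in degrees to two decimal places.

θ_min ≈ 26.57°

The total orbital quantum number L ranges from |l₁ − l₂| to l₁ + l₂ in integer steps.
Allowed values: L = 2, 3, 4.
The maximum is L = 4, with |L_tot| = ℏ√(4·5) = 2√5 ℏ.
The minimum angle with z is arccos(4/√20) ≈ 26.57°.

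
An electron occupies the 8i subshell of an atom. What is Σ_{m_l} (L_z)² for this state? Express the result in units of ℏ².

Σ(L_z)² = 182 ℏ²

8i means n = 8, l = 6.
The allowed m_l values are -6, -5, -4, -3, -2, -1, 0, 1, 2, 3, 4, 5, 6.
Summing m² from −6 to 6: Σ m_l² = 182.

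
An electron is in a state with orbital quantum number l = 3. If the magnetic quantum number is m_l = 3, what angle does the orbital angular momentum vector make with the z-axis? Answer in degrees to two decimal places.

θ ≈ 30.00°

|L|² = l(l+1)ℏ² = 12ℏ², so |L| = 2√3 ℏ.
L_z = m_l ℏ = 3ℏ.
cos θ = L_z/|L| = 3/√12, so θ ≈ 30.00°.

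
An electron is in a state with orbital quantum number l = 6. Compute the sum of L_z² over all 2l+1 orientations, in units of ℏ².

Σ(L_z)² = 182 ℏ²

m_l ∈ {-6, -5, -4, -3, -2, -1, 0, 1, 2, 3, 4, 5, 6}.
Σ m_l² = l(l+1)(2l+1)/3 = 6·7·13/3 = 182.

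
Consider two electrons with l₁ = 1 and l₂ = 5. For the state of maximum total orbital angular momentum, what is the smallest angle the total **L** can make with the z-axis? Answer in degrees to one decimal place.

θ_min ≈ 22.2°

Angular momentum addition gives L = |l₁ − l₂|, …, l₁ + l₂.
Allowed values: L = 4, 5, 6.
The maximum is L = 6, with |L_tot| = ℏ√(6·7) = √42 ℏ.
The minimum angle with z is arccos(6/√42) ≈ 22.2°.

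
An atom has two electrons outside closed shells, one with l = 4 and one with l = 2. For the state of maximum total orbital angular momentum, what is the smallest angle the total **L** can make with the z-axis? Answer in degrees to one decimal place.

By the triangle rule, |l₁ − l₂| ≤ L ≤ l₁ + l₂.
L ∈ {2, 3, 4, 5, 6}.
The maximum is L = 6, with |L_tot| = ℏ√(6·7) = √42 ℏ.
The minimum angle with z is arccos(6/√42) ≈ 22.2°.

θ_min ≈ 22.2°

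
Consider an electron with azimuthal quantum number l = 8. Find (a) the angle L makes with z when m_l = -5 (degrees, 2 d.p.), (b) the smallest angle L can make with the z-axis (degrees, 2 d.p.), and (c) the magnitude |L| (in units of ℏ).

θ(m_l=-5) ≈ 126.10°; θ_min ≈ 19.47°; |L| = 6√2 ℏ ≈ 8.485ℏ

For m_l = -5: cos θ = -5/√72, θ ≈ 126.10°.
cos θ_min = 8/√72, so θ_min ≈ 19.47°.
|L| = ℏ√(8·9) = 6√2 ℏ ≈ 8.485ℏ.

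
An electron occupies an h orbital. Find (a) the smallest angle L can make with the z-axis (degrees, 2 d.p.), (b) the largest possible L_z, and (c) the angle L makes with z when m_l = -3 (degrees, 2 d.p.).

For an h orbital, l = 5.
cos θ_min = 5/√30, so θ_min ≈ 24.09°.
L_z,max = lℏ = 5ℏ.
For m_l = -3: cos θ = -3/√30, θ ≈ 123.21°.

θ_min ≈ 24.09°; L_z,max = 5ℏ; θ(m_l=-3) ≈ 123.21°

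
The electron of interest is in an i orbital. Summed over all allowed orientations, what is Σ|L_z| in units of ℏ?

Σ|L_z| = 42 ℏ

An i state has l = 6.
m_l ∈ {-6, -5, -4, -3, -2, -1, 0, 1, 2, 3, 4, 5, 6}.
Σ|m_l| = l(l+1) = 42.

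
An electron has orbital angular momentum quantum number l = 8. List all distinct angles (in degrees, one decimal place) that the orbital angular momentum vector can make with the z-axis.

|L|² = l(l+1)ℏ² = 72ℏ², so |L| = 6√2 ℏ.
cos θ = m_l/√72 for each m_l ∈ {-8, -7, -6, -5, -4, -3, -2, -1, 0, 1, 2, 3, 4, 5, 6, 7, 8}.

θ ∈ {19.5°, 34.4°, 45.0°, 53.9°, 61.9°, 69.3°, 76.4°, 83.2°, 90.0°, 96.8°, 103.6°, 110.7°, 118.1°, 126.1°, 135.0°, 145.6°, 160.5°}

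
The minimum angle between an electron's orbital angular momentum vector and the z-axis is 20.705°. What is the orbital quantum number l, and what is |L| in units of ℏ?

l = 7, |L| = 2√14 ℏ ≈ 7.483ℏ

cos²θ_min = l/(l+1) = 0.8750.
Thus l = 0.8750/(1 − 0.8750) ≈ 7.
Then |L| = ℏ√(7·8) = 2√14 ℏ.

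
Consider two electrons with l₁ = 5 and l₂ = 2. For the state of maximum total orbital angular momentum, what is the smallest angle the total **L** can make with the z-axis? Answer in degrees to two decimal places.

θ_min ≈ 20.70°

L runs from |5 − 2| = 3 to 5 + 2 = 7.
L ∈ {3, 4, 5, 6, 7}.
The maximum is L = 7, with |L_tot| = ℏ√(7·8) = 2√14 ℏ.
The minimum angle with z is arccos(7/√56) ≈ 20.70°.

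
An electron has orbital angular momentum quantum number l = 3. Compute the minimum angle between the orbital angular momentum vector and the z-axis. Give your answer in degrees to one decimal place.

θ_min ≈ 30.0°

|L|² = l(l+1)ℏ² = 12ℏ², so |L| = 2√3 ℏ.
The smallest angle corresponds to the largest L_z, i.e. m_l = l = 3, giving L_z = 3ℏ.
cos θ_min = 3/√12, so θ_min ≈ 30.0°.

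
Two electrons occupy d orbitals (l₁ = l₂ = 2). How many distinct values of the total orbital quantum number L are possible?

L runs from |2 − 2| = 0 to 2 + 2 = 4.
So L can be 0, 1, 2, 3, 4.
That is 5 values.

5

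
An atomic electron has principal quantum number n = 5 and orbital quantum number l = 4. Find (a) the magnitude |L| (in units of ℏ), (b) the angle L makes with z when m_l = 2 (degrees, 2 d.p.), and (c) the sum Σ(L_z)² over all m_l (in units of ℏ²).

|L| = ℏ√(4·5) = 2√5 ℏ ≈ 4.472ℏ.
For m_l = 2: cos θ = 2/√20, θ ≈ 63.43°.
Σ m_l² = 60, so Σ(L_z)² = 60 ℏ².

|L| = 2√5 ℏ ≈ 4.472ℏ; θ(m_l=2) ≈ 63.43°; Σ(L_z)² = 60 ℏ²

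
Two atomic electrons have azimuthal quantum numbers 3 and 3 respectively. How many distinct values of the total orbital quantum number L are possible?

L runs from |3 − 3| = 0 to 3 + 3 = 6.
Allowed values: L = 0, 1, 2, 3, 4, 5, 6.
That is 7 values.

7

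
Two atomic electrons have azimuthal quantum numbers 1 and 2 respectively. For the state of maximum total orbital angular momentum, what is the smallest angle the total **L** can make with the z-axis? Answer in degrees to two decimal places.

θ_min ≈ 30.00°

L runs from |1 − 2| = 1 to 1 + 2 = 3.
Allowed values: L = 1, 2, 3.
The maximum is L = 3, with |L_tot| = ℏ√(3·4) = 2√3 ℏ.
The minimum angle with z is arccos(3/√12) ≈ 30.00°.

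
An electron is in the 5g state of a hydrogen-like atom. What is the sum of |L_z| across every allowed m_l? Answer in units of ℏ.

5g means n = 5, l = 4.
m_l runs from −4 to 4, i.e. {-4, -3, -2, -1, 0, 1, 2, 3, 4}.
Σ|m_l| = 2·4(4+1)/2 = 20.

Σ|L_z| = 20 ℏ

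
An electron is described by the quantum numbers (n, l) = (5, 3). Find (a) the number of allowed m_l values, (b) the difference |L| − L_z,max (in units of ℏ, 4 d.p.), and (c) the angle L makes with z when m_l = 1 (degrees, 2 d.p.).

7 values; |L|−L_z,max ≈ 0.4641ℏ; θ(m_l=1) ≈ 73.22°

There are 2l+1 = 7 values of m_l.
|L| − L_z,max = (2√3 − 3)ℏ ≈ 0.4641ℏ.
For m_l = 1: cos θ = 1/√12, θ ≈ 73.22°.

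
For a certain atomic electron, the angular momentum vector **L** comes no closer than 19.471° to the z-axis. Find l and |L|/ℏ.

cos²θ_min = l/(l+1) = 0.8889.
Solving: l = 8.
Then |L| = ℏ√(8·9) = 6√2 ℏ.

l = 8, |L| = 6√2 ℏ ≈ 8.485ℏ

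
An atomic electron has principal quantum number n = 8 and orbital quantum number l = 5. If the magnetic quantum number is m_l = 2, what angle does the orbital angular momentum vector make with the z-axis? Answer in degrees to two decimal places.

θ ≈ 68.58°

|L|² = l(l+1)ℏ² = 30ℏ², so |L| = √30 ℏ.
L_z = m_l ℏ = 2ℏ.
cos θ = L_z/|L| = 2/√30, so θ ≈ 68.58°.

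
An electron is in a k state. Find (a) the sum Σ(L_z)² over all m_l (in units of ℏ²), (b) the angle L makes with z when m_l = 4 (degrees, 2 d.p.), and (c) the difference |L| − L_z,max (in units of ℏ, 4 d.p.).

For a k orbital, l = 7.
Σ m_l² = 280, so Σ(L_z)² = 280 ℏ².
For m_l = 4: cos θ = 4/√56, θ ≈ 57.69°.
|L| − L_z,max = (2√14 − 7)ℏ ≈ 0.4833ℏ.

Σ(L_z)² = 280 ℏ²; θ(m_l=4) ≈ 57.69°; |L|−L_z,max ≈ 0.4833ℏ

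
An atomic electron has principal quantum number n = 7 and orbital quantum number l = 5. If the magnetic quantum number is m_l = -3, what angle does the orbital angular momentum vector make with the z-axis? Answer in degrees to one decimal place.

|L|² = l(l+1)ℏ² = 30ℏ², so |L| = √30 ℏ.
L_z = m_l ℏ = −3ℏ.
cos θ = L_z/|L| = -3/√30, so θ ≈ 123.2°.

θ ≈ 123.2°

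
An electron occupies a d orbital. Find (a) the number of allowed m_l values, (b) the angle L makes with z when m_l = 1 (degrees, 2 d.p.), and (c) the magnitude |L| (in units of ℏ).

5 values; θ(m_l=1) ≈ 65.91°; |L| = √6 ℏ ≈ 2.449ℏ

D corresponds to l = 2.
There are 2l+1 = 5 values of m_l.
For m_l = 1: cos θ = 1/√6, θ ≈ 65.91°.
|L| = ℏ√(2·3) = √6 ℏ ≈ 2.449ℏ.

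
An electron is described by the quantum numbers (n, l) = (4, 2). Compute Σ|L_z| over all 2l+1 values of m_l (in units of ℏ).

The allowed m_l values are -2, -1, 0, 1, 2.
Σ|m_l| = 2(1+2+…+2) = 6.

Σ|L_z| = 6 ℏ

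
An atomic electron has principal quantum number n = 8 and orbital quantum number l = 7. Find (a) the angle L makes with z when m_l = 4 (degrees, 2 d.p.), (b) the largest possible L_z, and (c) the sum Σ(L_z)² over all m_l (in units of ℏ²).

For m_l = 4: cos θ = 4/√56, θ ≈ 57.69°.
L_z,max = lℏ = 7ℏ.
Σ m_l² = 280, so Σ(L_z)² = 280 ℏ².

θ(m_l=4) ≈ 57.69°; L_z,max = 7ℏ; Σ(L_z)² = 280 ℏ²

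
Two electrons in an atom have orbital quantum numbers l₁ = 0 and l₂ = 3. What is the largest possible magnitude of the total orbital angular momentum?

|L_tot|_max = 2√3 ℏ ≈ 3.464ℏ

Angular momentum addition gives L = |l₁ − l₂|, …, l₁ + l₂.
L ∈ {3}.
The largest magnitude corresponds to L = 3: |L_tot| = ℏ√(3·4) = 2√3 ℏ.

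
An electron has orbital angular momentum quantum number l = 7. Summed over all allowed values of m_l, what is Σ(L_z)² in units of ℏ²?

m_l ∈ {-7, -6, -5, -4, -3, -2, -1, 0, 1, 2, 3, 4, 5, 6, 7}.
Summing m² from −7 to 7: Σ m_l² = 280.

Σ(L_z)² = 280 ℏ²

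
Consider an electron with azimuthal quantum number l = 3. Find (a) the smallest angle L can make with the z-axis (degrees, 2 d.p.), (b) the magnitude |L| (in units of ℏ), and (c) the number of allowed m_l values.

cos θ_min = 3/√12, so θ_min ≈ 30.00°.
|L| = ℏ√(3·4) = 2√3 ℏ ≈ 3.464ℏ.
There are 2l+1 = 7 values of m_l.

θ_min ≈ 30.00°; |L| = 2√3 ℏ ≈ 3.464ℏ; 7 values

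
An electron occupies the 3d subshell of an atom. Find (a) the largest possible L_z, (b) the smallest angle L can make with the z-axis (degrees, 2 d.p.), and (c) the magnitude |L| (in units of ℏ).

3d means n = 3, l = 2.
L_z,max = lℏ = 2ℏ.
cos θ_min = 2/√6, so θ_min ≈ 35.26°.
|L| = ℏ√(2·3) = √6 ℏ ≈ 2.449ℏ.

L_z,max = 2ℏ; θ_min ≈ 35.26°; |L| = √6 ℏ ≈ 2.449ℏ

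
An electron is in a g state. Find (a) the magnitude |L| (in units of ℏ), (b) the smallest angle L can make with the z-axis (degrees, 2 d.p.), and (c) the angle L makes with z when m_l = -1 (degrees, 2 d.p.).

|L| = 2√5 ℏ ≈ 4.472ℏ; θ_min ≈ 26.57°; θ(m_l=-1) ≈ 102.92°

The letter g corresponds to l = 4.
|L| = ℏ√(4·5) = 2√5 ℏ ≈ 4.472ℏ.
cos θ_min = 4/√20, so θ_min ≈ 26.57°.
For m_l = -1: cos θ = -1/√20, θ ≈ 102.92°.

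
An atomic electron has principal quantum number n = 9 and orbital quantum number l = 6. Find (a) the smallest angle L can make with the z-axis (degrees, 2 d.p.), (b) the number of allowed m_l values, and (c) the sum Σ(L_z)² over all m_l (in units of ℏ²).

cos θ_min = 6/√42, so θ_min ≈ 22.21°.
There are 2l+1 = 13 values of m_l.
Σ m_l² = 182, so Σ(L_z)² = 182 ℏ².

θ_min ≈ 22.21°; 13 values; Σ(L_z)² = 182 ℏ²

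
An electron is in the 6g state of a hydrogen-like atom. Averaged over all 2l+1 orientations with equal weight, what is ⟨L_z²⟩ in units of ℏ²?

6g means n = 6, l = 4.
m_l runs from −4 to 4, i.e. {-4, -3, -2, -1, 0, 1, 2, 3, 4}.
Average of L_z² over 9 states: 60/9 ℏ² = 6.667 ℏ².

⟨L_z²⟩ = 6.667 ℏ²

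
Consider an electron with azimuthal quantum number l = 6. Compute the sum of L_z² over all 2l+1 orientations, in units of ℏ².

m_l ∈ {-6, -5, -4, -3, -2, -1, 0, 1, 2, 3, 4, 5, 6}.
Summing m² from −6 to 6: Σ m_l² = 182.

Σ(L_z)² = 182 ℏ²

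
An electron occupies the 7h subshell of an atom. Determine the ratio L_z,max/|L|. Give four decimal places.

L_z,max/|L| = 0.9129

The 7h subshell has l = 5.
|L| = √30 ℏ ≈ 5.4772ℏ, while L_z,max = lℏ = 5ℏ.
L_z,max/|L| = 5/√30 = 0.9129.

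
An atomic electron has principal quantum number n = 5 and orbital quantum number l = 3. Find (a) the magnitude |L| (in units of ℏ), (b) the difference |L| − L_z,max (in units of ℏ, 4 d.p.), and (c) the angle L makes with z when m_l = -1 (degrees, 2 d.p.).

|L| = 2√3 ℏ ≈ 3.464ℏ; |L|−L_z,max ≈ 0.4641ℏ; θ(m_l=-1) ≈ 106.78°

|L| = ℏ√(3·4) = 2√3 ℏ ≈ 3.464ℏ.
|L| − L_z,max = (2√3 − 3)ℏ ≈ 0.4641ℏ.
For m_l = -1: cos θ = -1/√12, θ ≈ 106.78°.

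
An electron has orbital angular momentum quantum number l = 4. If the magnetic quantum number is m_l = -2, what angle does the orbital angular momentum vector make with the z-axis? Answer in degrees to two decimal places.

θ ≈ 116.57°

|L| = √(l(l+1)) ℏ = 2√5 ℏ.
L_z = m_l ℏ = −2ℏ.
cos θ = L_z/|L| = -2/√20, so θ ≈ 116.57°.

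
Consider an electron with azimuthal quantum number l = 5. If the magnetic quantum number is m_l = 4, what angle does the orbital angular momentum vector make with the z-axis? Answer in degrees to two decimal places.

|L| = ℏ√(l(l+1)) = √30 ℏ.
L_z = m_l ℏ = 4ℏ.
cos θ = L_z/|L| = 4/√30, so θ ≈ 43.09°.

θ ≈ 43.09°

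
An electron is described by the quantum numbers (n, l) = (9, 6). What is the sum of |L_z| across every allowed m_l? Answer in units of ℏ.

m_l ∈ {-6, -5, -4, -3, -2, -1, 0, 1, 2, 3, 4, 5, 6}.
Σ|m_l| = 2(1+2+…+6) = 42.

Σ|L_z| = 42 ℏ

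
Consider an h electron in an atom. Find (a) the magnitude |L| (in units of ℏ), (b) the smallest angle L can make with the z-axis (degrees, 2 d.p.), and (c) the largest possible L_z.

The letter h corresponds to l = 5.
|L| = ℏ√(5·6) = √30 ℏ ≈ 5.477ℏ.
cos θ_min = 5/√30, so θ_min ≈ 24.09°.
L_z,max = lℏ = 5ℏ.

|L| = √30 ℏ ≈ 5.477ℏ; θ_min ≈ 24.09°; L_z,max = 5ℏ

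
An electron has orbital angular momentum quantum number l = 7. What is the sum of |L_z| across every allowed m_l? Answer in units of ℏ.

Σ|L_z| = 56 ℏ

The allowed m_l values are -7, -6, -5, -4, -3, -2, -1, 0, 1, 2, 3, 4, 5, 6, 7.
Σ|m_l| = l(l+1) = 56.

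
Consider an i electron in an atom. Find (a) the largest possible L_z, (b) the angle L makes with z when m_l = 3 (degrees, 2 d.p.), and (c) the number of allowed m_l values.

L_z,max = 6ℏ; θ(m_l=3) ≈ 62.42°; 13 values

An i state has l = 6.
L_z,max = lℏ = 6ℏ.
For m_l = 3: cos θ = 3/√42, θ ≈ 62.42°.
There are 2l+1 = 13 values of m_l.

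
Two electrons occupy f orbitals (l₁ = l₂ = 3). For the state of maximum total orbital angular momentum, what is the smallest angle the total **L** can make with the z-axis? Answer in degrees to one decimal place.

θ_min ≈ 22.2°

The total orbital quantum number L ranges from |l₁ − l₂| to l₁ + l₂ in integer steps.
L ∈ {0, 1, 2, 3, 4, 5, 6}.
The maximum is L = 6, with |L_tot| = ℏ√(6·7) = √42 ℏ.
The minimum angle with z is arccos(6/√42) ≈ 22.2°.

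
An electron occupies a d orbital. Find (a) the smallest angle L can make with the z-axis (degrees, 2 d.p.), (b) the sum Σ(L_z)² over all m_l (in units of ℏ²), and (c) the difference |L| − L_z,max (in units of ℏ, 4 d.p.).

θ_min ≈ 35.26°; Σ(L_z)² = 10 ℏ²; |L|−L_z,max ≈ 0.4495ℏ

For a d orbital, l = 2.
cos θ_min = 2/√6, so θ_min ≈ 35.26°.
Σ m_l² = 10, so Σ(L_z)² = 10 ℏ².
|L| − L_z,max = (√6 − 2)ℏ ≈ 0.4495ℏ.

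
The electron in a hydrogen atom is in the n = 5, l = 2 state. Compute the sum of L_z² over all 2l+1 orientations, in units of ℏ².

m_l runs from −2 to 2, i.e. {-2, -1, 0, 1, 2}.
Σ m_l² = 2·(1 + 4) = 10.

Σ(L_z)² = 10 ℏ²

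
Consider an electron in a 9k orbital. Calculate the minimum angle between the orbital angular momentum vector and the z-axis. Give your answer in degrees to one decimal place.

9k means n = 9, l = 7.
|L|² = l(l+1)ℏ² = 56ℏ², so |L| = 2√14 ℏ.
The smallest angle corresponds to the largest L_z, i.e. m_l = l = 7, giving L_z = 7ℏ.
cos θ_min = 7/√56, so θ_min ≈ 20.7°.

θ_min ≈ 20.7°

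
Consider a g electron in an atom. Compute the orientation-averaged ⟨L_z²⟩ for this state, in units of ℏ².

A g state has l = 4.
m_l ∈ {-4, -3, -2, -1, 0, 1, 2, 3, 4}.
⟨L_z²⟩ = ℏ²·(Σ m_l²)/(2l+1) = ℏ²·60/9 = 6.667ℏ².

⟨L_z²⟩ = 6.667 ℏ²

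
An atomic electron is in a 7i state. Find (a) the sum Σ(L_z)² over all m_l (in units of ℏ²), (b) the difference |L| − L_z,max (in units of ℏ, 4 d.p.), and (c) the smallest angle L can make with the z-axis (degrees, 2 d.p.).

The 7i subshell has l = 6.
Σ m_l² = 182, so Σ(L_z)² = 182 ℏ².
|L| − L_z,max = (√42 − 6)ℏ ≈ 0.4807ℏ.
cos θ_min = 6/√42, so θ_min ≈ 22.21°.

Σ(L_z)² = 182 ℏ²; |L|−L_z,max ≈ 0.4807ℏ; θ_min ≈ 22.21°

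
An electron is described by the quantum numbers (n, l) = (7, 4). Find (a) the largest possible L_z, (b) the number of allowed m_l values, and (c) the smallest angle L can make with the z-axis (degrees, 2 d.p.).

L_z,max = lℏ = 4ℏ.
There are 2l+1 = 9 values of m_l.
cos θ_min = 4/√20, so θ_min ≈ 26.57°.

L_z,max = 4ℏ; 9 values; θ_min ≈ 26.57°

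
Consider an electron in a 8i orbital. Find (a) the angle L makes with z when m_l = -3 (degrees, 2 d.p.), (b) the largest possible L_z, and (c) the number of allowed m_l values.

θ(m_l=-3) ≈ 117.58°; L_z,max = 6ℏ; 13 values

8i means n = 8, l = 6.
For m_l = -3: cos θ = -3/√42, θ ≈ 117.58°.
L_z,max = lℏ = 6ℏ.
There are 2l+1 = 13 values of m_l.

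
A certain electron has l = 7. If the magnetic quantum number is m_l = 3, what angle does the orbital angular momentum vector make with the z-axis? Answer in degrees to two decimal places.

θ ≈ 66.37°

|L|² = l(l+1)ℏ² = 56ℏ², so |L| = 2√14 ℏ.
L_z = m_l ℏ = 3ℏ.
cos θ = L_z/|L| = 3/√56, so θ ≈ 66.37°.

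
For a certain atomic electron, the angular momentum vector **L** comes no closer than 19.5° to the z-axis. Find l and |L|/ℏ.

cos θ_min = l/√(l(l+1)) = √(l/(l+1)), so l/(l+1) = cos²(19.5°) = 0.8886.
l = cos²θ/sin²θ ≈ 8.
Then |L| = ℏ√(8·9) = 6√2 ℏ.

l = 8, |L| = 6√2 ℏ ≈ 8.485ℏ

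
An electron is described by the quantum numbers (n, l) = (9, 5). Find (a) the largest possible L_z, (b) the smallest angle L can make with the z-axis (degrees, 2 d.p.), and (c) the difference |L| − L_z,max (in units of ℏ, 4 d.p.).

L_z,max = 5ℏ; θ_min ≈ 24.09°; |L|−L_z,max ≈ 0.4772ℏ

L_z,max = lℏ = 5ℏ.
cos θ_min = 5/√30, so θ_min ≈ 24.09°.
|L| − L_z,max = (√30 − 5)ℏ ≈ 0.4772ℏ.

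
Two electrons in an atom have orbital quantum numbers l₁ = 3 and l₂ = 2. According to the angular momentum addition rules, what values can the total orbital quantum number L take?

By the triangle rule, |l₁ − l₂| ≤ L ≤ l₁ + l₂.
L ∈ {1, 2, 3, 4, 5}.

L = 1, 2, 3, 4, 5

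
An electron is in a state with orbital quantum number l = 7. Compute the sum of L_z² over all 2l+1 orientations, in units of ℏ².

m_l runs from −7 to 7, i.e. {-7, -6, -5, -4, -3, -2, -1, 0, 1, 2, 3, 4, 5, 6, 7}.
Σ m_l² = l(l+1)(2l+1)/3 = 7·8·15/3 = 280.

Σ(L_z)² = 280 ℏ²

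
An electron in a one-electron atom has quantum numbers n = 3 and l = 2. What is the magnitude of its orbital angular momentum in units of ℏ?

|L| = ℏ√(l(l+1)) = ℏ√(2·3) = √6 ℏ

|L| = √6 ℏ ≈ 2.449ℏ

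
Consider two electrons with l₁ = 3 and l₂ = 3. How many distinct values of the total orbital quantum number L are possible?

The total orbital quantum number L ranges from |l₁ − l₂| to l₁ + l₂ in integer steps.
Allowed values: L = 0, 1, 2, 3, 4, 5, 6.
That is 7 values.

7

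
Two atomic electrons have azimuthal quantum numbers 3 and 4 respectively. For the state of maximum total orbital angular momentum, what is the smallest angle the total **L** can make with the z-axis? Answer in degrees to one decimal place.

L runs from |3 − 4| = 1 to 3 + 4 = 7.
So L can be 1, 2, 3, 4, 5, 6, 7.
The maximum is L = 7, with |L_tot| = ℏ√(7·8) = 2√14 ℏ.
The minimum angle with z is arccos(7/√56) ≈ 20.7°.

θ_min ≈ 20.7°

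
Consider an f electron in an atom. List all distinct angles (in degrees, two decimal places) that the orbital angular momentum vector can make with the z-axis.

θ ∈ {30.00°, 54.74°, 73.22°, 90.00°, 106.78°, 125.26°, 150.00°}

The letter f corresponds to l = 3.
|L| = ℏ√(l(l+1)) = 2√3 ℏ.
cos θ = m_l/√12 for each m_l ∈ {-3, -2, -1, 0, 1, 2, 3}.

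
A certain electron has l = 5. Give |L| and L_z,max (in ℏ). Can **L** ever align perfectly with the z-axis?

No: L_z,max = 5ℏ < |L| = √30 ℏ ≈ 5.477ℏ

|L| = √30 ℏ ≈ 5.4772ℏ, while L_z,max = lℏ = 5ℏ.
Since |L| > L_z,max, the vector can never point exactly along z; the closest it comes is θ_min = arccos(5/√30) ≈ 24.1°.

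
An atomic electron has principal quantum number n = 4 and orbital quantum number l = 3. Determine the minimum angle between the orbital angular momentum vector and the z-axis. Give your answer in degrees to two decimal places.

|L|² = l(l+1)ℏ² = 12ℏ², so |L| = 2√3 ℏ.
The smallest angle corresponds to the largest L_z, i.e. m_l = l = 3, giving L_z = 3ℏ.
cos θ_min = 3/√12, so θ_min ≈ 30.00°.

θ_min ≈ 30.00°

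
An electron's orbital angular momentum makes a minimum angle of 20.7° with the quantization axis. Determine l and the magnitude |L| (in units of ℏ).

cos²θ_min = l/(l+1) = 0.8751.
l = cos²θ/sin²θ ≈ 7.
Then |L| = ℏ√(7·8) = 2√14 ℏ.

l = 7, |L| = 2√14 ℏ ≈ 7.483ℏ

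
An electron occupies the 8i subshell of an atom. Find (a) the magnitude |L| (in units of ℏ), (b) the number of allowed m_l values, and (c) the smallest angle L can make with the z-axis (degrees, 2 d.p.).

|L| = √42 ℏ ≈ 6.481ℏ; 13 values; θ_min ≈ 22.21°

The 8i subshell has l = 6.
|L| = ℏ√(6·7) = √42 ℏ ≈ 6.481ℏ.
There are 2l+1 = 13 values of m_l.
cos θ_min = 6/√42, so θ_min ≈ 22.21°.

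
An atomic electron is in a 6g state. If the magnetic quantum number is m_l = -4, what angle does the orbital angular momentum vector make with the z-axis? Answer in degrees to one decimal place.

6g means n = 6, l = 4.
|L|² = l(l+1)ℏ² = 20ℏ², so |L| = 2√5 ℏ.
L_z = m_l ℏ = −4ℏ.
cos θ = L_z/|L| = -4/√20, so θ ≈ 153.4°.

θ ≈ 153.4°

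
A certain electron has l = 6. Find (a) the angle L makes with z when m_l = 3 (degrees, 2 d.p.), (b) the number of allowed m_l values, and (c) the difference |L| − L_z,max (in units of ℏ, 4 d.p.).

For m_l = 3: cos θ = 3/√42, θ ≈ 62.42°.
There are 2l+1 = 13 values of m_l.
|L| − L_z,max = (√42 − 6)ℏ ≈ 0.4807ℏ.

θ(m_l=3) ≈ 62.42°; 13 values; |L|−L_z,max ≈ 0.4807ℏ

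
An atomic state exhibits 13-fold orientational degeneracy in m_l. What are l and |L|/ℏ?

l = 6, |L| = √42 ℏ ≈ 6.481ℏ

13 = 2l + 1, so l = (13−1)/2 = 6.
Then |L| = √(l(l+1)) ℏ = √42 ℏ.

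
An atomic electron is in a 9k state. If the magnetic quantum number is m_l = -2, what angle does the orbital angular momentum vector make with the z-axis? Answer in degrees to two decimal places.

θ ≈ 105.50°

The 9k subshell has l = 7.
|L|² = l(l+1)ℏ² = 56ℏ², so |L| = 2√14 ℏ.
L_z = m_l ℏ = −2ℏ.
cos θ = L_z/|L| = -2/√56, so θ ≈ 105.50°.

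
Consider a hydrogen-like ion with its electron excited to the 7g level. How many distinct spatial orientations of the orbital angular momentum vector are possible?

9

The 7g level has l = 4.
The number of m_l values is 2l + 1 = 2·4 + 1 = 9.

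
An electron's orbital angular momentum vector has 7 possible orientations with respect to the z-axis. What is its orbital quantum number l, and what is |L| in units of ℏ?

7 = 2l + 1, so l = (7−1)/2 = 3.
Then |L| = √(l(l+1)) ℏ = 2√3 ℏ.

l = 3, |L| = 2√3 ℏ ≈ 3.464ℏ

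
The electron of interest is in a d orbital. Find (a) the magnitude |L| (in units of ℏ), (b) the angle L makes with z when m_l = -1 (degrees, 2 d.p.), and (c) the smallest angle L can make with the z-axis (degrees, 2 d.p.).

|L| = √6 ℏ ≈ 2.449ℏ; θ(m_l=-1) ≈ 114.09°; θ_min ≈ 35.26°

A d state has l = 2.
|L| = ℏ√(2·3) = √6 ℏ ≈ 2.449ℏ.
For m_l = -1: cos θ = -1/√6, θ ≈ 114.09°.
cos θ_min = 2/√6, so θ_min ≈ 35.26°.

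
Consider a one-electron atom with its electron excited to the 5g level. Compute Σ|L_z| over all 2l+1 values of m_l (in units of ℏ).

The 5g level has l = 4.
m_l ∈ {-4, -3, -2, -1, 0, 1, 2, 3, 4}.
Σ|m_l| = 2(1+2+…+4) = 20.

Σ|L_z| = 20 ℏ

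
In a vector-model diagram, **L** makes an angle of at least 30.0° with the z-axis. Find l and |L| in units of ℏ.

At minimum angle, m_l = l, so cos θ = l/√(l(l+1)); cos²θ = l/(l+1) = 0.7500.
Thus l = 0.7500/(1 − 0.7500) ≈ 3.
Then |L| = ℏ√(3·4) = 2√3 ℏ.

l = 3, |L| = 2√3 ℏ ≈ 3.464ℏ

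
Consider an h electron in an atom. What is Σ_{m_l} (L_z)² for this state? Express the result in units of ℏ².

The letter h corresponds to l = 5.
m_l ∈ {-5, -4, -3, -2, -1, 0, 1, 2, 3, 4, 5}.
Σ m_l² = 2·(1 + 4 + 9 + 16 + 25) = 110.

Σ(L_z)² = 110 ℏ²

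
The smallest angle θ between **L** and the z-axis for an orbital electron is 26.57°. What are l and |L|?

l = 4, |L| = 2√5 ℏ ≈ 4.472ℏ

cos θ_min = l/√(l(l+1)) = √(l/(l+1)), so l/(l+1) = cos²(26.57°) = 0.7999.
Solving: l = 4.
Then |L| = ℏ√(4·5) = 2√5 ℏ.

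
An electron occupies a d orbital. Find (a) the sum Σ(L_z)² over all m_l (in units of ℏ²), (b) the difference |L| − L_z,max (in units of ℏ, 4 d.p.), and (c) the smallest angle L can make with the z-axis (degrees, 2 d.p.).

Σ(L_z)² = 10 ℏ²; |L|−L_z,max ≈ 0.4495ℏ; θ_min ≈ 35.26°

The letter d corresponds to l = 2.
Σ m_l² = 10, so Σ(L_z)² = 10 ℏ².
|L| − L_z,max = (√6 − 2)ℏ ≈ 0.4495ℏ.
cos θ_min = 2/√6, so θ_min ≈ 35.26°.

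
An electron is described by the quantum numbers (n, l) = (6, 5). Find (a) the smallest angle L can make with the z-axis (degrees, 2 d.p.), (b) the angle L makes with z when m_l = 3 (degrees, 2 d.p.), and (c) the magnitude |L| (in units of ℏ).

θ_min ≈ 24.09°; θ(m_l=3) ≈ 56.79°; |L| = √30 ℏ ≈ 5.477ℏ

cos θ_min = 5/√30, so θ_min ≈ 24.09°.
For m_l = 3: cos θ = 3/√30, θ ≈ 56.79°.
|L| = ℏ√(5·6) = √30 ℏ ≈ 5.477ℏ.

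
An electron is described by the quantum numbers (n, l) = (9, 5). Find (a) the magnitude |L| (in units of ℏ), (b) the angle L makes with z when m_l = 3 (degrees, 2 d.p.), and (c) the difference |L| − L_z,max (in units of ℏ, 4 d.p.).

|L| = ℏ√(5·6) = √30 ℏ ≈ 5.477ℏ.
For m_l = 3: cos θ = 3/√30, θ ≈ 56.79°.
|L| − L_z,max = (√30 − 5)ℏ ≈ 0.4772ℏ.

|L| = √30 ℏ ≈ 5.477ℏ; θ(m_l=3) ≈ 56.79°; |L|−L_z,max ≈ 0.4772ℏ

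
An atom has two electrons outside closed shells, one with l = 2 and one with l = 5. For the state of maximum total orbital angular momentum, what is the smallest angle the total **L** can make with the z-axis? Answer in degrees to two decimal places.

The total orbital quantum number L ranges from |l₁ − l₂| to l₁ + l₂ in integer steps.
So L can be 3, 4, 5, 6, 7.
The maximum is L = 7, with |L_tot| = ℏ√(7·8) = 2√14 ℏ.
The minimum angle with z is arccos(7/√56) ≈ 20.70°.

θ_min ≈ 20.70°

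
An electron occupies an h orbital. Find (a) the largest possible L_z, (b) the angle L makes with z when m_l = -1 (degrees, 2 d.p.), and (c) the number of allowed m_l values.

An h state has l = 5.
L_z,max = lℏ = 5ℏ.
For m_l = -1: cos θ = -1/√30, θ ≈ 100.52°.
There are 2l+1 = 11 values of m_l.

L_z,max = 5ℏ; θ(m_l=-1) ≈ 100.52°; 11 values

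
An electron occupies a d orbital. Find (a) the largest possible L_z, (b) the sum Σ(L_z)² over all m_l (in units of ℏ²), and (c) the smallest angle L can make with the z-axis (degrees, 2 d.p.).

L_z,max = 2ℏ; Σ(L_z)² = 10 ℏ²; θ_min ≈ 35.26°

A d state has l = 2.
L_z,max = lℏ = 2ℏ.
Σ m_l² = 10, so Σ(L_z)² = 10 ℏ².
cos θ_min = 2/√6, so θ_min ≈ 35.26°.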